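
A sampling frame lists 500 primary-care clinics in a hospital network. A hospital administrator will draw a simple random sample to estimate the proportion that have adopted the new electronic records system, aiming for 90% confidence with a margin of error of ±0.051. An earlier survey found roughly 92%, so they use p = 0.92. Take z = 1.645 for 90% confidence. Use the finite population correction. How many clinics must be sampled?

67

Unadjusted: n₀ = 1.645² × 0.92 × 0.08 / 0.051² ≈ 76.57, so n₀ = 77.
Finite population correction with N = 500: n = n₀ / (1 + (n₀−1)/N) = 77 / (1 + 76/500) = 77 / 1.1520 ≈ 66.84.
Rounding up, n = 67.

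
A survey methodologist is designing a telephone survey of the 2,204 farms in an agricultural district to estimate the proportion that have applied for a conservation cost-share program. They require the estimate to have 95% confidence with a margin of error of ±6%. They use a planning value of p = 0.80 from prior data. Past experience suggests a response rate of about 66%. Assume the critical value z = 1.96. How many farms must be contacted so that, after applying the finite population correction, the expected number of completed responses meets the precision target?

Completed interviews needed (unadjusted): n₀ = 1.96² × 0.1600 / 0.060² ≈ 170.74 → 171.
FPC for N = 2,204: n = 171 / (1 + 170/2204) = 171 / 1.0771 ≈ 158.75 → 159.
At a 66% response rate, contacts needed = 159 / 0.66 ≈ 240.91 → 241.

241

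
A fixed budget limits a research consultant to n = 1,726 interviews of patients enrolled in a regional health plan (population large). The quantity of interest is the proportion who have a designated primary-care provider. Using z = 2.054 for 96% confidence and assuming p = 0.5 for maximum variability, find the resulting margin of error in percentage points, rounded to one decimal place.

2.5

SE(p̂) = √[p(1−p)/n] = √[0.2500/1726] = 0.01204.
E = z × SE = 2.054 × 0.01204 = 0.02472, or 2.5 percentage points.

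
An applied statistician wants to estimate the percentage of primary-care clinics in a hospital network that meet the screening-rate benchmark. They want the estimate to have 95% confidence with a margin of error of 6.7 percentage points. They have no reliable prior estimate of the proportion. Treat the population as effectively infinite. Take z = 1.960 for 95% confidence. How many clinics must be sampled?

With no prior estimate, use p = 0.5, giving p(1−p) = 0.25.
n = z²·p(1−p)/E² = 1.960² × 0.2500 / 0.067² = 3.8416 × 0.2500 / 0.004489 ≈ 213.95.
Rounding up gives n = 214.

214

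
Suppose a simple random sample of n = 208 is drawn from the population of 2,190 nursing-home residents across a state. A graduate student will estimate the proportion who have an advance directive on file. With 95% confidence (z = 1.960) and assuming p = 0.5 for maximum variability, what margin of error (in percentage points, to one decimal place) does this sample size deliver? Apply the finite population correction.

Finite-population factor: (N−n)/(N−1) = (2190−208)/(2190−1) = 0.9054.
SE(p̂) = √[p(1−p)/n · (N−n)/(N−1)] = √[0.2500/208 × 0.9054] = 0.03299.
E = z × SE = 1.960 × 0.03299 = 0.06466 ≈ 6.5 percentage points.

6.5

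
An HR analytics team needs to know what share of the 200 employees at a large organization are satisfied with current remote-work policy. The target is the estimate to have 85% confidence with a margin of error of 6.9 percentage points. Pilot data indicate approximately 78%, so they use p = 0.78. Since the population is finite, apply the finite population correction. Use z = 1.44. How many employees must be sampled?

Unadjusted: n₀ = 1.44² × 0.78 × 0.22 / 0.069² ≈ 74.74, so n₀ = 75.
Finite population correction with N = 200: n = n₀ / (1 + (n₀−1)/N) = 75 / (1 + 74/200) = 75 / 1.3700 ≈ 54.74.
Rounding up, n = 55.

55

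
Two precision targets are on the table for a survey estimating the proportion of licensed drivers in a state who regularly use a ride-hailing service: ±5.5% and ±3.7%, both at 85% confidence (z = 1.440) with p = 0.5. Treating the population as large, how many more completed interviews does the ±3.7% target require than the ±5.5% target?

207

At ±5.5%: n = 1.440² × 0.2500 / 0.055² ≈ 171.37 → 172.
At ±3.7%: n = 1.440² × 0.2500 / 0.037² ≈ 378.67 → 379.
Additional respondents: 379 − 172 = 207.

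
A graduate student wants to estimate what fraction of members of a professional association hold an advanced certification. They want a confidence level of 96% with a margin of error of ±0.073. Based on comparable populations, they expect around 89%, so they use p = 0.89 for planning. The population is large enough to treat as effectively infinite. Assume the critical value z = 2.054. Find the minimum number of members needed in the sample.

With p = 0.89, p(1−p) = 0.0979.
n = z²·p(1−p)/E² = 2.054² × 0.0979 / 0.073² = 4.2189 × 0.0979 / 0.005329 ≈ 77.51.
Rounding up gives n = 78.

78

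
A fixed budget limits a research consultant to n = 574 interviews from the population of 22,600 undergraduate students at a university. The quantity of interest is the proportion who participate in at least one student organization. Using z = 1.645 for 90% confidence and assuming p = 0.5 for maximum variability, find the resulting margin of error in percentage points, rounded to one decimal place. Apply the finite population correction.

Finite-population factor: (N−n)/(N−1) = (22600−574)/(22600−1) = 0.9746.
SE(p̂) = √[p(1−p)/n · (N−n)/(N−1)] = √[0.2500/574 × 0.9746] = 0.02060.
E = z × SE = 1.645 × 0.02060 = 0.03389 ≈ 3.4 percentage points.

3.4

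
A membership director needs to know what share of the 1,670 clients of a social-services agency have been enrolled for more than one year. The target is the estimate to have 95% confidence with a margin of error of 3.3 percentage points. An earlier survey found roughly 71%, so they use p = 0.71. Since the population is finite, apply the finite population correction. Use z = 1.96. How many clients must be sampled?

Unadjusted: n₀ = 1.96² × 0.71 × 0.29 / 0.033² ≈ 726.34, so n₀ = 727.
Finite population correction with N = 1,670: n = n₀ / (1 + (n₀−1)/N) = 727 / (1 + 726/1670) = 727 / 1.4347 ≈ 506.72.
Rounding up, n = 507.

507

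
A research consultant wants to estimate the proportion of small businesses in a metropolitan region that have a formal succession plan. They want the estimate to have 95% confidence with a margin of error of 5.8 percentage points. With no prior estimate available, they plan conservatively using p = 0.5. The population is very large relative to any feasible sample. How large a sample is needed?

For 95% confidence, z = 1.960.
With p = 0.5, p(1−p) = 0.25.
n = z²·p(1−p)/E² = 1.960² × 0.2500 / 0.058² = 3.8416 × 0.2500 / 0.003364 ≈ 285.49.
Rounding up gives n = 286.

286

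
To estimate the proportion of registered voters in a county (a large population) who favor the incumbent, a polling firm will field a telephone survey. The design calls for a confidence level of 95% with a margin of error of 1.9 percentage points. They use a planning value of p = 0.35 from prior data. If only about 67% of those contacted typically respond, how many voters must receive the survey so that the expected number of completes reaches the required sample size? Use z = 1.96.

3614

Completed interviews needed: n₀ = 1.96² × 0.2275 / 0.019² ≈ 2420.95 → 2421.
At a 67% response rate, contacts needed = 2421 / 0.67 ≈ 3613.43 → 3614.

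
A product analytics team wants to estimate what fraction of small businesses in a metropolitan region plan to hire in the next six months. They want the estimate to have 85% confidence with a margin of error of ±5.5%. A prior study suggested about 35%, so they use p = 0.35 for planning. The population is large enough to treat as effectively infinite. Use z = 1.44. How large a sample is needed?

156

With p = 0.35, p(1−p) = 0.2275.
n = z²·p(1−p)/E² = 1.44² × 0.2275 / 0.055² = 2.0736 × 0.2275 / 0.003025 ≈ 155.95.
Rounding up gives n = 156.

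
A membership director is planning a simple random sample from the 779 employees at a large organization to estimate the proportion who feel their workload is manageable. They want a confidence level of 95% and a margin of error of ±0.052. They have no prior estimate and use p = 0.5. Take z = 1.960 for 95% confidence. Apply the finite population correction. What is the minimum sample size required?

245

Unadjusted: n₀ = 1.960² × 0.50 × 0.50 / 0.052² ≈ 355.18, so n₀ = 356.
Finite population correction with N = 779: n = n₀ / (1 + (n₀−1)/N) = 356 / (1 + 355/779) = 356 / 1.4557 ≈ 244.55.
Rounding up, n = 245.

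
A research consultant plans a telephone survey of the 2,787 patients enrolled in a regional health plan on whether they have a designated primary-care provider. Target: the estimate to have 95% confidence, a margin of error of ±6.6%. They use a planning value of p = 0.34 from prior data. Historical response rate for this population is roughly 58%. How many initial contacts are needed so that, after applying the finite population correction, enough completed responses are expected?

For 95% confidence, z = 1.96.
Completed interviews needed (unadjusted): n₀ = 1.96² × 0.2244 / 0.066² ≈ 197.90 → 198.
FPC for N = 2,787: n = 198 / (1 + 197/2787) = 198 / 1.0707 ≈ 184.93 → 185.
At a 58% response rate, contacts needed = 185 / 0.58 ≈ 318.97 → 319.

319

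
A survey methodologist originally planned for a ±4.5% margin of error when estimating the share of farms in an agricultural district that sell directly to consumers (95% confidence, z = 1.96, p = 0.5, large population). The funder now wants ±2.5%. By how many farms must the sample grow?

1062

At ±4.5%: n = 1.96² × 0.2500 / 0.045² ≈ 474.27 → 475.
At ±2.5%: n = 1.96² × 0.2500 / 0.025² ≈ 1536.64 → 1537.
Additional respondents: 1537 − 475 = 1062.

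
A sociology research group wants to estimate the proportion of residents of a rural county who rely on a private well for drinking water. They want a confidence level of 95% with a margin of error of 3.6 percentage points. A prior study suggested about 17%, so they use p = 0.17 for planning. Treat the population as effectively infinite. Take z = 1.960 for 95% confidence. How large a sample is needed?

419

With p = 0.17, p(1−p) = 0.1411.
n = z²·p(1−p)/E² = 1.960² × 0.1411 / 0.036² = 3.8416 × 0.1411 / 0.001296 ≈ 418.25.
Rounding up gives n = 419.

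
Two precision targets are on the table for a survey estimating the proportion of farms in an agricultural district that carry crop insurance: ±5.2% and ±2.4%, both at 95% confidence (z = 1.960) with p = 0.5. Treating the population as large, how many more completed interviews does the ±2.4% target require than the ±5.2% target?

1312

At ±5.2%: n = 1.960² × 0.2500 / 0.052² ≈ 355.18 → 356.
At ±2.4%: n = 1.960² × 0.2500 / 0.024² ≈ 1667.36 → 1668.
Additional respondents: 1668 − 356 = 1312.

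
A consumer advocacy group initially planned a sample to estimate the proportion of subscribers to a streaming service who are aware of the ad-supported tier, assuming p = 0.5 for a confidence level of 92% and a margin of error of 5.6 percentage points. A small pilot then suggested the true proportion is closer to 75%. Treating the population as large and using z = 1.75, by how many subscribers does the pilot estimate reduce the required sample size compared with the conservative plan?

61

Conservative (p = 0.5): n = 1.75² × 0.25 / 0.056² ≈ 244.14 → 245.
Using p = 0.75: p(1−p) = 0.1875, so n = 1.75² × 0.1875 / 0.056² ≈ 183.11 → 184.
Reduction: 245 − 184 = 61.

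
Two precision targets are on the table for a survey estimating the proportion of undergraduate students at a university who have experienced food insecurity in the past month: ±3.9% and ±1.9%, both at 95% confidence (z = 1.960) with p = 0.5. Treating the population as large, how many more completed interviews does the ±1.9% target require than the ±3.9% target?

At ±3.9%: n = 1.960² × 0.2500 / 0.039² ≈ 631.43 → 632.
At ±1.9%: n = 1.960² × 0.2500 / 0.019² ≈ 2660.39 → 2661.
Additional respondents: 2661 − 632 = 2029.

2029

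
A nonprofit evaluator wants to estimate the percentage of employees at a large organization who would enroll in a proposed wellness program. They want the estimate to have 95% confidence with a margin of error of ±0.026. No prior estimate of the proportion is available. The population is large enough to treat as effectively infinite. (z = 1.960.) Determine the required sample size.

1421

With no prior estimate, use p = 0.5, giving p(1−p) = 0.25.
n = z²·p(1−p)/E² = 1.960² × 0.2500 / 0.026² = 3.8416 × 0.2500 / 0.000676 ≈ 1420.71.
Rounding up gives n = 1421.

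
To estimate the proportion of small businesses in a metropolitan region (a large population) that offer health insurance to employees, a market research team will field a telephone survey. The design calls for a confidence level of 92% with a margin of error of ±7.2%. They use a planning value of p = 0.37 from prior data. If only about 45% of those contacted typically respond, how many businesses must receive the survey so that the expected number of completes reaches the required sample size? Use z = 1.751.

Completed interviews needed: n₀ = 1.751² × 0.2331 / 0.072² ≈ 137.86 → 138.
At a 45% response rate, contacts needed = 138 / 0.45 ≈ 306.67 → 307.

307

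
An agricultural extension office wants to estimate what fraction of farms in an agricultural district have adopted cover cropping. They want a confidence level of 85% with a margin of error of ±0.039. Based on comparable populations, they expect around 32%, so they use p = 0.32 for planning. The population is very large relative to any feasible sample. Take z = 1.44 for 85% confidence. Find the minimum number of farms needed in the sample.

297

With p = 0.32, p(1−p) = 0.2176.
n = z²·p(1−p)/E² = 1.44² × 0.2176 / 0.039² = 2.0736 × 0.2176 / 0.001521 ≈ 296.66.
Rounding up gives n = 297.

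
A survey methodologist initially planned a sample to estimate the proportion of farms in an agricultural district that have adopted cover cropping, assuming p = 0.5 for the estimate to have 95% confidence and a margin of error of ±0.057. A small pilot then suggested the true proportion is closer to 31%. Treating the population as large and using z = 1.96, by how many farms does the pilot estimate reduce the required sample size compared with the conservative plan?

43

Conservative (p = 0.5): n = 1.96² × 0.25 / 0.057² ≈ 295.60 → 296.
Using p = 0.31: p(1−p) = 0.2139, so n = 1.96² × 0.2139 / 0.057² ≈ 252.91 → 253.
Reduction: 296 − 253 = 43.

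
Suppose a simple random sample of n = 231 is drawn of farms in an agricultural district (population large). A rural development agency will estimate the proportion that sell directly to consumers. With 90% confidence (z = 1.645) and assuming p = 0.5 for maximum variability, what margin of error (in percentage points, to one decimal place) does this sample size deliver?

SE(p̂) = √[p(1−p)/n] = √[0.2500/231] = 0.03290.
E = z × SE = 1.645 × 0.03290 = 0.05412, or 5.4 percentage points.

5.4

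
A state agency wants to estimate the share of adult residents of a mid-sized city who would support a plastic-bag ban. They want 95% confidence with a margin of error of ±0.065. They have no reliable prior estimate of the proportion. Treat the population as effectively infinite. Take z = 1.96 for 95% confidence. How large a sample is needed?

228

With no prior estimate, use p = 0.5, giving p(1−p) = 0.25.
n = z²·p(1−p)/E² = 1.96² × 0.2500 / 0.065² = 3.8416 × 0.2500 / 0.004225 ≈ 227.31.
Rounding up gives n = 228.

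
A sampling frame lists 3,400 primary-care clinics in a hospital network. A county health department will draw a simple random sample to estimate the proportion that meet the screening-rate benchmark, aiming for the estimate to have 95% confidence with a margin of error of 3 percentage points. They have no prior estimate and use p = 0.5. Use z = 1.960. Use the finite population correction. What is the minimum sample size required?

Unadjusted: n₀ = 1.960² × 0.50 × 0.50 / 0.030² ≈ 1067.11, so n₀ = 1068.
Finite population correction with N = 3,400: n = n₀ / (1 + (n₀−1)/N) = 1068 / (1 + 1067/3400) = 1068 / 1.3138 ≈ 812.89.
Rounding up, n = 813.

813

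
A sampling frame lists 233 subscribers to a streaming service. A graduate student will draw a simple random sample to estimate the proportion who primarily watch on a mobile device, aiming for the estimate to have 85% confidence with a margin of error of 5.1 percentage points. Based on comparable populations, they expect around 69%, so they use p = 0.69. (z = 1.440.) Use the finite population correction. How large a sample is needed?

Unadjusted: n₀ = 1.440² × 0.69 × 0.31 / 0.051² ≈ 170.53, so n₀ = 171.
Finite population correction with N = 233: n = n₀ / (1 + (n₀−1)/N) = 171 / (1 + 170/233) = 171 / 1.7296 ≈ 98.87.
Rounding up, n = 99.

99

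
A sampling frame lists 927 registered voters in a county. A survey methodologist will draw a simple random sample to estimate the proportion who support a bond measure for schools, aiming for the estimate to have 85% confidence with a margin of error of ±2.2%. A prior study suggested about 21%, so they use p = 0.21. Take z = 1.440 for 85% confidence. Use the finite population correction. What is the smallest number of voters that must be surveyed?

403

Unadjusted: n₀ = 1.440² × 0.21 × 0.79 / 0.022² ≈ 710.76, so n₀ = 711.
Finite population correction with N = 927: n = n₀ / (1 + (n₀−1)/N) = 711 / (1 + 710/927) = 711 / 1.7659 ≈ 402.62.
Rounding up, n = 403.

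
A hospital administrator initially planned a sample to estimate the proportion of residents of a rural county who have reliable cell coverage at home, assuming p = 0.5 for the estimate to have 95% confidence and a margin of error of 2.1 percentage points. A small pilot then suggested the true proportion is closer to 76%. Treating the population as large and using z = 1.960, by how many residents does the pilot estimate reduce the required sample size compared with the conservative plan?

Conservative (p = 0.5): n = 1.960² × 0.25 / 0.021² ≈ 2177.78 → 2178.
Using p = 0.76: p(1−p) = 0.1824, so n = 1.960² × 0.1824 / 0.021² ≈ 1588.91 → 1589.
Reduction: 2178 − 1589 = 589.

589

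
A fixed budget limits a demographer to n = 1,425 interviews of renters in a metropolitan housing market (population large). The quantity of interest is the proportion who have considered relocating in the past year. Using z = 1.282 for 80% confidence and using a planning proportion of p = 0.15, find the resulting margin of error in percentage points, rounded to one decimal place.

SE(p̂) = √[p(1−p)/n] = √[0.1275/1425] = 0.00946.
E = z × SE = 1.282 × 0.00946 = 0.01213, or 1.2 percentage points.

1.2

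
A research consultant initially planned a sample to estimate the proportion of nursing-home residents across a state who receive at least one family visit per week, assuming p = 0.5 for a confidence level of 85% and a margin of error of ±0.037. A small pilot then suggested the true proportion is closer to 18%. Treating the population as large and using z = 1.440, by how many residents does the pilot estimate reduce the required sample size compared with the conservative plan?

155

Conservative (p = 0.5): n = 1.440² × 0.25 / 0.037² ≈ 378.67 → 379.
Using p = 0.18: p(1−p) = 0.1476, so n = 1.440² × 0.1476 / 0.037² ≈ 223.57 → 224.
Reduction: 379 − 224 = 155.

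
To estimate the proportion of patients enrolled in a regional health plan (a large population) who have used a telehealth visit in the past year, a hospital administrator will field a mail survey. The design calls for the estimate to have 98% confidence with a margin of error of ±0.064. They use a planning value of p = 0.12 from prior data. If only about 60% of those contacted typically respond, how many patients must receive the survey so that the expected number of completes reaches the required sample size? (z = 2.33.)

234

Completed interviews needed: n₀ = 2.33² × 0.1056 / 0.064² ≈ 139.96 → 140.
At a 60% response rate, contacts needed = 140 / 0.60 ≈ 233.33 → 234.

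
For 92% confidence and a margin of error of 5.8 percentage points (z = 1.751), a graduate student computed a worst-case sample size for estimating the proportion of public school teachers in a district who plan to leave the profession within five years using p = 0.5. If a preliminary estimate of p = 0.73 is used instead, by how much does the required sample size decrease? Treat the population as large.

48

Conservative (p = 0.5): n = 1.751² × 0.25 / 0.058² ≈ 227.85 → 228.
Using p = 0.73: p(1−p) = 0.1971, so n = 1.751² × 0.1971 / 0.058² ≈ 179.64 → 180.
Reduction: 228 − 180 = 48.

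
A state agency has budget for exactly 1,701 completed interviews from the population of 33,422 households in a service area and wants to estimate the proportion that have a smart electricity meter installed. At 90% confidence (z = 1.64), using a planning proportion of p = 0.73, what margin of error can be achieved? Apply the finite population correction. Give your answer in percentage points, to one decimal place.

Finite-population factor: (N−n)/(N−1) = (33422−1701)/(33422−1) = 0.9491.
SE(p̂) = √[p(1−p)/n · (N−n)/(N−1)] = √[0.1971/1701 × 0.9491] = 0.01049.
E = z × SE = 1.64 × 0.01049 = 0.01720 ≈ 1.7 percentage points.

1.7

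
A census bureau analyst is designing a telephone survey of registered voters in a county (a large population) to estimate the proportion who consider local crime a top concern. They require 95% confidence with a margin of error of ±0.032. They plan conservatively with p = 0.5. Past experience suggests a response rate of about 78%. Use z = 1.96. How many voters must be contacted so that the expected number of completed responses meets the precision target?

1203

Completed interviews needed: n₀ = 1.96² × 0.2500 / 0.032² ≈ 937.89 → 938.
At a 78% response rate, contacts needed = 938 / 0.78 ≈ 1202.56 → 1203.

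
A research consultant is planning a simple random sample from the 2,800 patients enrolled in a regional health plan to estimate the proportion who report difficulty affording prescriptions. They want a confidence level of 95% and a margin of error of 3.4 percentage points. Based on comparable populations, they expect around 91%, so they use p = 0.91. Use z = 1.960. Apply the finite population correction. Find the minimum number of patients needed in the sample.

249

Unadjusted: n₀ = 1.960² × 0.91 × 0.09 / 0.034² ≈ 272.17, so n₀ = 273.
Finite population correction with N = 2,800: n = n₀ / (1 + (n₀−1)/N) = 273 / (1 + 272/2800) = 273 / 1.0971 ≈ 248.83.
Rounding up, n = 249.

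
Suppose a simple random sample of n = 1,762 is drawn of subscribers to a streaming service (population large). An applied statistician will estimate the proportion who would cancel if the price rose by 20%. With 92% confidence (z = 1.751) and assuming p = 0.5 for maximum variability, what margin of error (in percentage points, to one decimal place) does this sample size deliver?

SE(p̂) = √[p(1−p)/n] = √[0.2500/1762] = 0.01191.
E = z × SE = 1.751 × 0.01191 = 0.02086, or 2.1 percentage points.

2.1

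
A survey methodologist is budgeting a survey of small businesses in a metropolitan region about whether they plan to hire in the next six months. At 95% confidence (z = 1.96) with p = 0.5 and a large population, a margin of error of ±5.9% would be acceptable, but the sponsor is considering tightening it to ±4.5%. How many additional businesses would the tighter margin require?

199

At ±5.9%: n = 1.96² × 0.2500 / 0.059² ≈ 275.90 → 276.
At ±4.5%: n = 1.96² × 0.2500 / 0.045² ≈ 474.27 → 475.
Additional respondents: 475 − 276 = 199.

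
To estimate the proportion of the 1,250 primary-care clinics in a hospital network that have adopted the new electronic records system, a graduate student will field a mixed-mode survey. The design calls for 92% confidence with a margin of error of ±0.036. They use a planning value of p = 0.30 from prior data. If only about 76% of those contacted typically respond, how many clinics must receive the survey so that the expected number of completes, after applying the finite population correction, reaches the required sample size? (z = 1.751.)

469

Completed interviews needed (unadjusted): n₀ = 1.751² × 0.2100 / 0.036² ≈ 496.81 → 497.
FPC for N = 1,250: n = 497 / (1 + 496/1250) = 497 / 1.3968 ≈ 355.81 → 356.
At a 76% response rate, contacts needed = 356 / 0.76 ≈ 468.42 → 469.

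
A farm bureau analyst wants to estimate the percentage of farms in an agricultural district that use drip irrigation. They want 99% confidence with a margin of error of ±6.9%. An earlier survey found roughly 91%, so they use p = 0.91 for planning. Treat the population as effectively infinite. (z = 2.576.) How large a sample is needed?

115

With p = 0.91, p(1−p) = 0.0819.
n = z²·p(1−p)/E² = 2.576² × 0.0819 / 0.069² = 6.6358 × 0.0819 / 0.004761 ≈ 114.15.
Rounding up gives n = 115.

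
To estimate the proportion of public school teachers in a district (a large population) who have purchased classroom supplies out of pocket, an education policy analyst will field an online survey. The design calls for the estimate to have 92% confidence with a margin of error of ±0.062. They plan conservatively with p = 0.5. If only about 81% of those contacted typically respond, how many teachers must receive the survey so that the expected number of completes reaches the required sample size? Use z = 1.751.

Completed interviews needed: n₀ = 1.751² × 0.2500 / 0.062² ≈ 199.40 → 200.
At an 81% response rate, contacts needed = 200 / 0.81 ≈ 246.91 → 247.

247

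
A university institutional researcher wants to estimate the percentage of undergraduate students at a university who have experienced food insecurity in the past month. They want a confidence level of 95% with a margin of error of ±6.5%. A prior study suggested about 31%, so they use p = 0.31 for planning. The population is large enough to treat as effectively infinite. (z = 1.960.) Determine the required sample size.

195

With p = 0.31, p(1−p) = 0.2139.
n = z²·p(1−p)/E² = 1.960² × 0.2139 / 0.065² = 3.8416 × 0.2139 / 0.004225 ≈ 194.49.
Rounding up gives n = 195.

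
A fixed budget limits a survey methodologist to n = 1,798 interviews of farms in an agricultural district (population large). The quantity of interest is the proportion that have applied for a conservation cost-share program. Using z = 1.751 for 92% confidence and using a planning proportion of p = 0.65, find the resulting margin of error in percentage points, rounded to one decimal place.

SE(p̂) = √[p(1−p)/n] = √[0.2275/1798] = 0.01125.
E = z × SE = 1.751 × 0.01125 = 0.01970, or 2.0 percentage points.

2.0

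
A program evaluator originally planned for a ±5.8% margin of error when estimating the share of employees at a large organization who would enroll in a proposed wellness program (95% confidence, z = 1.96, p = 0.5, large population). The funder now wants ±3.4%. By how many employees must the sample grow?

At ±5.8%: n = 1.96² × 0.2500 / 0.058² ≈ 285.49 → 286.
At ±3.4%: n = 1.96² × 0.2500 / 0.034² ≈ 830.80 → 831.
Additional respondents: 831 − 286 = 545.

545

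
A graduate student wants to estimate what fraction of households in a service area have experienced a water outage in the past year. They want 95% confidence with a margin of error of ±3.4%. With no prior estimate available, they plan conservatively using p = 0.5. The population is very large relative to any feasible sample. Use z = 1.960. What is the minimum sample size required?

831

With p = 0.5, p(1−p) = 0.25.
n = z²·p(1−p)/E² = 1.960² × 0.2500 / 0.034² = 3.8416 × 0.2500 / 0.001156 ≈ 830.80.
Rounding up gives n = 831.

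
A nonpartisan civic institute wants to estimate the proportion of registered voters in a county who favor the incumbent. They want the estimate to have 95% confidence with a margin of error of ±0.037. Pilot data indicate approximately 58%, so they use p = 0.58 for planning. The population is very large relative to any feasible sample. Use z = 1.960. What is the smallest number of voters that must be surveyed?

684

With p = 0.58, p(1−p) = 0.2436.
n = z²·p(1−p)/E² = 1.960² × 0.2436 / 0.037² = 3.8416 × 0.2436 / 0.001369 ≈ 683.57.
Rounding up gives n = 684.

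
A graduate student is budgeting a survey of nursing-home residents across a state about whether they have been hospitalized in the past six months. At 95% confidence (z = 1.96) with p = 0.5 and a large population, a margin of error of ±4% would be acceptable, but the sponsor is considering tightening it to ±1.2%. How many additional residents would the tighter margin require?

6069

At ±4%: n = 1.96² × 0.2500 / 0.040² ≈ 600.25 → 601.
At ±1.2%: n = 1.96² × 0.2500 / 0.012² ≈ 6669.44 → 6670.
Additional respondents: 6670 − 601 = 6069.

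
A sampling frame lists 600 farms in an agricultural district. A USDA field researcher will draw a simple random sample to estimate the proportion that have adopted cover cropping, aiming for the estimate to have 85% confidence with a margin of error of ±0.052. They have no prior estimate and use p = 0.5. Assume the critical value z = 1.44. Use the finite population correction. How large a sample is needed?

146

Unadjusted: n₀ = 1.44² × 0.50 × 0.50 / 0.052² ≈ 191.72, so n₀ = 192.
Finite population correction with N = 600: n = n₀ / (1 + (n₀−1)/N) = 192 / (1 + 191/600) = 192 / 1.3183 ≈ 145.64.
Rounding up, n = 146.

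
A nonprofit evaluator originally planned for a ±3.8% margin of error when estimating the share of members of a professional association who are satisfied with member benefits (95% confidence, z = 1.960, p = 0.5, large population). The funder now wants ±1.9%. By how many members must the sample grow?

At ±3.8%: n = 1.960² × 0.2500 / 0.038² ≈ 665.10 → 666.
At ±1.9%: n = 1.960² × 0.2500 / 0.019² ≈ 2660.39 → 2661.
Additional respondents: 2661 − 666 = 1995.

1995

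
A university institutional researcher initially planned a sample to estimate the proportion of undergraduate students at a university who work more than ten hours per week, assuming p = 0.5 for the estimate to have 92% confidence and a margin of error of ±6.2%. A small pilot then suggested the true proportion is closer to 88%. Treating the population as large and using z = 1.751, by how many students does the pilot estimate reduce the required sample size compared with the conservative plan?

Conservative (p = 0.5): n = 1.751² × 0.25 / 0.062² ≈ 199.40 → 200.
Using p = 0.88: p(1−p) = 0.1056, so n = 1.751² × 0.1056 / 0.062² ≈ 84.23 → 85.
Reduction: 200 − 85 = 115.

115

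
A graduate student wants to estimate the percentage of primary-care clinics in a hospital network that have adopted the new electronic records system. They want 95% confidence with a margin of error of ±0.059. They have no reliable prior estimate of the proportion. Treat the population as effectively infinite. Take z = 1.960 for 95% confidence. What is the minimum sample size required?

With no prior estimate, use p = 0.5, giving p(1−p) = 0.25.
n = z²·p(1−p)/E² = 1.960² × 0.2500 / 0.059² = 3.8416 × 0.2500 / 0.003481 ≈ 275.90.
Rounding up gives n = 276.

276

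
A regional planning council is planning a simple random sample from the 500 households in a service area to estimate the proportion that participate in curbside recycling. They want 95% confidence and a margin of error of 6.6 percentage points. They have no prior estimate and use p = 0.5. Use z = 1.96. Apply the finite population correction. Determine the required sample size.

Unadjusted: n₀ = 1.96² × 0.50 × 0.50 / 0.066² ≈ 220.48, so n₀ = 221.
Finite population correction with N = 500: n = n₀ / (1 + (n₀−1)/N) = 221 / (1 + 220/500) = 221 / 1.4400 ≈ 153.47.
Rounding up, n = 154.

154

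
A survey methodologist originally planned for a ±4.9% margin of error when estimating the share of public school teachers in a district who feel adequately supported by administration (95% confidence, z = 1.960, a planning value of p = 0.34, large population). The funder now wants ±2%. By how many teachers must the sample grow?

1796

At ±4.9%: n = 1.960² × 0.2244 / 0.049² ≈ 359.04 → 360.
At ±2%: n = 1.960² × 0.2244 / 0.020² ≈ 2155.14 → 2156.
Additional respondents: 2156 − 360 = 1796.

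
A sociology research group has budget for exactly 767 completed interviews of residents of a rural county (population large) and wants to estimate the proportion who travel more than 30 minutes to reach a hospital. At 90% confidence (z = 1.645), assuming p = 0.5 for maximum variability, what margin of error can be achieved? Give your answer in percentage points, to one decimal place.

SE(p̂) = √[p(1−p)/n] = √[0.2500/767] = 0.01805.
E = z × SE = 1.645 × 0.01805 = 0.02970, or 3.0 percentage points.

3.0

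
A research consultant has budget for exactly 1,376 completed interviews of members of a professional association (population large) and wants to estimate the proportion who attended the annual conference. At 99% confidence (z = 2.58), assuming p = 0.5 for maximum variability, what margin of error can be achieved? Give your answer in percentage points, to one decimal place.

3.5

SE(p̂) = √[p(1−p)/n] = √[0.2500/1376] = 0.01348.
E = z × SE = 2.58 × 0.01348 = 0.03478, or 3.5 percentage points.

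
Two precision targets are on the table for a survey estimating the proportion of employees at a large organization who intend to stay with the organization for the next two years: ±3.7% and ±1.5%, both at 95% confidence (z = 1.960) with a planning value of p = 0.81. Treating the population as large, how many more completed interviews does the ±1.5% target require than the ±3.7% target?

2196

At ±3.7%: n = 1.960² × 0.1539 / 0.037² ≈ 431.86 → 432.
At ±1.5%: n = 1.960² × 0.1539 / 0.015² ≈ 2627.65 → 2628.
Additional respondents: 2628 − 432 = 2196.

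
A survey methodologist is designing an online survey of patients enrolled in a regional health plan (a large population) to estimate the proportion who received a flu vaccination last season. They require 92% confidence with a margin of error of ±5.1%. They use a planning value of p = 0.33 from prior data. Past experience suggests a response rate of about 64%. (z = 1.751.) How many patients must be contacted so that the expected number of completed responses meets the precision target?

408

Completed interviews needed: n₀ = 1.751² × 0.2211 / 0.051² ≈ 260.63 → 261.
At a 64% response rate, contacts needed = 261 / 0.64 ≈ 407.81 → 408.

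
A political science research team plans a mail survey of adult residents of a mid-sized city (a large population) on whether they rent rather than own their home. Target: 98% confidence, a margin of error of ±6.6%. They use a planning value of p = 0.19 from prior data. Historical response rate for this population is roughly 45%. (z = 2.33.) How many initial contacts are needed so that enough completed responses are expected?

427

Completed interviews needed: n₀ = 2.33² × 0.1539 / 0.066² ≈ 191.81 → 192.
At a 45% response rate, contacts needed = 192 / 0.45 ≈ 426.67 → 427.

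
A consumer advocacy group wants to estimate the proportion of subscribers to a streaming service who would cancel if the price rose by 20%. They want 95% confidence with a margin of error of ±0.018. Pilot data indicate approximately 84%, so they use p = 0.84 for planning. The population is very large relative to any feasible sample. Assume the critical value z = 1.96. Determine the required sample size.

1594

With p = 0.84, p(1−p) = 0.1344.
n = z²·p(1−p)/E² = 1.96² × 0.1344 / 0.018² = 3.8416 × 0.1344 / 0.000324 ≈ 1593.55.
Rounding up gives n = 1594.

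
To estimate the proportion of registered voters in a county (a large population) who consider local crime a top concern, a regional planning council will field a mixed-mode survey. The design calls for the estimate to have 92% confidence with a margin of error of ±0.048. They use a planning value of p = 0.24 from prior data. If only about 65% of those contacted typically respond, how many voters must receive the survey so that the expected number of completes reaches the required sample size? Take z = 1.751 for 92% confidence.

374

Completed interviews needed: n₀ = 1.751² × 0.1824 / 0.048² ≈ 242.73 → 243.
At a 65% response rate, contacts needed = 243 / 0.65 ≈ 373.85 → 374.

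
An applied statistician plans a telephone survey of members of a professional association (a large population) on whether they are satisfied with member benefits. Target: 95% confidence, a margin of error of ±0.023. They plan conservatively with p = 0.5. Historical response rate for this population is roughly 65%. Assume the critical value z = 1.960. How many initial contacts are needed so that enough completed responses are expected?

Completed interviews needed: n₀ = 1.960² × 0.2500 / 0.023² ≈ 1815.50 → 1816.
At a 65% response rate, contacts needed = 1816 / 0.65 ≈ 2793.85 → 2794.

2794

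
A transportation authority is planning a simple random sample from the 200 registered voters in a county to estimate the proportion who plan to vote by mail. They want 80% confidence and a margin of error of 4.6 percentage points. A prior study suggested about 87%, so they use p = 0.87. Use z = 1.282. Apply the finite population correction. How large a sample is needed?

62

Unadjusted: n₀ = 1.282² × 0.87 × 0.13 / 0.046² ≈ 87.85, so n₀ = 88.
Finite population correction with N = 200: n = n₀ / (1 + (n₀−1)/N) = 88 / (1 + 87/200) = 88 / 1.4350 ≈ 61.32.
Rounding up, n = 62.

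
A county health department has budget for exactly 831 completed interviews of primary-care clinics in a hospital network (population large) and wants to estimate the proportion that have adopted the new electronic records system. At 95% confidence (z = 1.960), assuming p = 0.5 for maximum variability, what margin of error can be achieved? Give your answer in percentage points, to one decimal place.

SE(p̂) = √[p(1−p)/n] = √[0.2500/831] = 0.01734.
E = z × SE = 1.960 × 0.01734 = 0.03400, or 3.4 percentage points.

3.4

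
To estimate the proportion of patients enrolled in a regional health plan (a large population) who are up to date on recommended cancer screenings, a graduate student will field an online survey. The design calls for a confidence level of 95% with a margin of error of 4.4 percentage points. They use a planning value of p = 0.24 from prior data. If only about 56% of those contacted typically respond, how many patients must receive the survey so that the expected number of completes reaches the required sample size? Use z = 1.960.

647

Completed interviews needed: n₀ = 1.960² × 0.1824 / 0.044² ≈ 361.94 → 362.
At a 56% response rate, contacts needed = 362 / 0.56 ≈ 646.43 → 647.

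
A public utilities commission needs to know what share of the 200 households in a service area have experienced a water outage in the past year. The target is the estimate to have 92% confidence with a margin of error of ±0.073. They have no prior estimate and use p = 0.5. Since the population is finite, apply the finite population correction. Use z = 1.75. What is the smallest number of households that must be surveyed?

Unadjusted: n₀ = 1.75² × 0.50 × 0.50 / 0.073² ≈ 143.67, so n₀ = 144.
Finite population correction with N = 200: n = n₀ / (1 + (n₀−1)/N) = 144 / (1 + 143/200) = 144 / 1.7150 ≈ 83.97.
Rounding up, n = 84.

84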